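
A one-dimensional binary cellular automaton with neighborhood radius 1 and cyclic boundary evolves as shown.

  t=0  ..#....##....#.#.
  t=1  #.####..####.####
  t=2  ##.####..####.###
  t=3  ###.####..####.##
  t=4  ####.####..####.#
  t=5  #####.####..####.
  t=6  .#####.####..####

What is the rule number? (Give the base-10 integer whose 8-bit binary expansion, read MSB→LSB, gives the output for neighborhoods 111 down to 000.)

  nb ###: next=#  (t=1,i=3, bit7=1)
  nb ##.: next=#  (t=0,i=8, bit6=1)
  nb #.#: next=#  (t=0,i=14, bit5=1)
  nb #..: next=#  (t=0,i=3, bit4=1)
  nb .##: next=.  (t=0,i=7, bit3=0)
  nb .#.: next=#  (t=0,i=2, bit2=1)
  nb ..#: next=.  (t=0,i=1, bit1=0)
  nb ...: next=#  (t=0,i=0, bit0=1)
  bits 11110101 = 245

245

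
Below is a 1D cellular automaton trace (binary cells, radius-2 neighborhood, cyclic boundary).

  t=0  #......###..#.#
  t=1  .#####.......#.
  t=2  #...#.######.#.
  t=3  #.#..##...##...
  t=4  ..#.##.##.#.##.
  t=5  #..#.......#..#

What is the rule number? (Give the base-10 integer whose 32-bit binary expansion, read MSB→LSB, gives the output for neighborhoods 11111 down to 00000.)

  nb #####: next=.  (t=1,i=3, bit31=0)
  nb ####.: next=#  (t=1,i=4, bit30=1)
  nb ###.#: next=#  (t=2,i=11, bit29=1)
  nb ###..: next=.  (t=0,i=9, bit28=0)
  nb ##.##: next=.  (t=4,i=6, bit27=0)
  nb ##.#.: next=.  (t=2,i=12, bit26=0)
  nb ##..#: next=.  (t=0,i=10, bit25=0)
  nb ##...: next=#  (t=0,i=1, bit24=1)
  nb #.###: next=#  (t=2,i=6, bit23=1)
  nb #.##.: next=.  (t=0,i=14, bit22=0)
  nb #.#.#: next=.  (t=2,i=13, bit21=0)
  nb #.#..: next=#  (t=2,i=0, bit20=1)
  nb #..##: next=#  (t=1,i=0, bit19=1)
  nb #..#.: next=.  (t=0,i=11, bit18=0)
  nb #...#: next=#  (t=2,i=2, bit17=1)
  nb #....: next=#  (t=0,i=2, bit16=1)
  nb .####: next=.  (t=1,i=2, bit15=0)
  nb .###.: next=.  (t=0,i=8, bit14=0)
  nb .##.#: next=.  (t=4,i=5, bit13=0)
  nb .##..: next=.  (t=0,i=0, bit12=0)
  nb .#.##: next=#  (t=0,i=13, bit11=1)
  nb .#.#.: next=.  (t=2,i=14, bit10=0)
  nb .#..#: next=.  (t=1,i=14, bit9=0)
  nb .#...: next=.  (t=2,i=1, bit8=0)
  nb ..###: next=.  (t=0,i=7, bit7=0)
  nb ..##.: next=#  (t=3,i=5, bit6=1)
  nb ..#.#: next=.  (t=0,i=12, bit5=0)
  nb ..#..: next=#  (t=1,i=13, bit4=1)
  nb ...##: next=.  (t=0,i=6, bit3=0)
  nb ...#.: next=.  (t=1,i=12, bit2=0)
  nb ....#: next=#  (t=0,i=5, bit1=1)
  nb .....: next=#  (t=0,i=3, bit0=1)
  bits 01100001100110110000100001010011 = 1637550163

1637550163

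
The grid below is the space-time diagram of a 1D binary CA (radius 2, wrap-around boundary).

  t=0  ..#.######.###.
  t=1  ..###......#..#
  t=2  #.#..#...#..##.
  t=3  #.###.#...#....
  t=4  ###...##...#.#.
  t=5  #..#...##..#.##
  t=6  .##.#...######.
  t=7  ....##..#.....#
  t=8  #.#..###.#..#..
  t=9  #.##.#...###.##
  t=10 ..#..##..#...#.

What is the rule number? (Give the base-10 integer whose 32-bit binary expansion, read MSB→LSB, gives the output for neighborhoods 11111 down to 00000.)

66329506

  #####|.  b31=0 t=0,i=6
  ####.|.  b30=0 t=0,i=8
  ###.#|.  b29=0 t=0,i=9
  ###..|.  b28=0 t=0,i=13
  ##.##|.  b27=0 t=0,i=10
  ##.#.|.  b26=0 t=2,i=14
  ##..#|#  b25=1 t=5,i=1
  ##...|#  b24=1 t=0,i=14
  #.###|#  b23=1 t=0,i=4
  #.##.|#  b22=1 t=9,i=2
  #.#.#|#  b21=1 t=2,i=0
  #.#..|#  b20=1 t=2,i=2
  #..##|.  b19=0 t=1,i=1
  #..#.|#  b18=1 t=1,i=13
  #...#|.  b17=0 t=0,i=0
  #....|.  b16=0 t=1,i=6
  .####|.  b15=0 t=0,i=5
  .###.|.  b14=0 t=0,i=12
  .##.#|.  b13=0 t=2,i=13
  .##..|#  b12=1 t=4,i=7
  .#.##|#  b11=1 t=0,i=3
  .#.#.|.  b10=0 t=2,i=1
  .#..#|#  b9=1 t=1,i=0
  .#...|#  b8=1 t=2,i=6
  ..###|#  b7=1 t=1,i=2
  ..##.|.  b6=0 t=2,i=12
  ..#.#|#  b5=1 t=0,i=2
  ..#..|.  b4=0 t=1,i=11
  ...##|.  b3=0 t=4,i=5
  ...#.|.  b2=0 t=0,i=1
  ....#|#  b1=1 t=1,i=9
  .....|.  b0=0 t=1,i=7
  bits 00000011111101000001101110100010 = 66329506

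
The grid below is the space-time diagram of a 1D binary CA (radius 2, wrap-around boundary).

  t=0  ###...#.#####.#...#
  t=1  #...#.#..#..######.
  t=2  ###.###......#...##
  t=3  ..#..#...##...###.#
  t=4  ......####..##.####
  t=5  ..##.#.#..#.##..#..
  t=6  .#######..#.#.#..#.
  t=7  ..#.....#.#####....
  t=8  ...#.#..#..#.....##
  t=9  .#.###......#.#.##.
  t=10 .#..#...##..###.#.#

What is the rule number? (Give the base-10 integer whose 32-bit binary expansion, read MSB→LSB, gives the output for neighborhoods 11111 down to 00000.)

645064041

  #####|.  b31=0 t=0,i=10
  ####.|.  b30=0 t=0,i=1
  ###.#|#  b29=1 t=0,i=12
  ###..|.  b28=0 t=0,i=2
  ##.##|.  b27=0 t=2,i=3
  ##.#.|#  b26=1 t=0,i=13
  ##..#|#  b25=1 t=4,i=10
  ##...|.  b24=0 t=0,i=3
  #.###|.  b23=0 t=0,i=8
  #.##.|#  b22=1 t=5,i=12
  #.#.#|#  b21=1 t=5,i=5
  #.#..|#  b20=1 t=0,i=14
  #..##|.  b19=0 t=1,i=11
  #..#.|.  b18=0 t=1,i=8
  #...#|#  b17=1 t=0,i=4
  #....|.  b16=0 t=2,i=8
  .####|#  b15=1 t=0,i=0
  .###.|#  b14=1 t=2,i=5
  .##.#|#  b13=1 t=4,i=13
  .##..|.  b12=0 t=3,i=10
  .#.##|.  b11=0 t=0,i=7
  .#.#.|#  b10=1 t=1,i=5
  .#..#|.  b9=0 t=1,i=7
  .#...|#  b8=1 t=0,i=15
  ..###|.  b7=0 t=0,i=18
  ..##.|#  b6=1 t=3,i=9
  ..#.#|#  b5=1 t=0,i=6
  ..#..|.  b4=0 t=1,i=9
  ...##|#  b3=1 t=0,i=17
  ...#.|.  b2=0 t=0,i=5
  ....#|.  b1=0 t=2,i=11
  .....|#  b0=1 t=2,i=9
  bits 00100110011100101110010101101001 = 645064041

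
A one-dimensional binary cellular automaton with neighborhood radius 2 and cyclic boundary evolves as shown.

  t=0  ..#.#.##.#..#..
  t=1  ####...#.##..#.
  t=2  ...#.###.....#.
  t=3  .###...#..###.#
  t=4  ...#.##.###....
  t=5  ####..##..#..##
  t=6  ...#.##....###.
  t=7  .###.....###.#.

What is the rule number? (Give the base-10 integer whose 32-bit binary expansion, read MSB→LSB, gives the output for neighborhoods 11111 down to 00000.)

404367343

  [31] ##### => .  t=5,i=0
  [30] ####. => .  t=1,i=2
  [29] ###.# => .  t=3,i=12
  [28] ###.. => #  t=1,i=3
  [27] ##.## => #  t=4,i=7
  [26] ##.#. => .  t=0,i=8
  [25] ##..# => .  t=1,i=11
  [24] ##... => .  t=1,i=4
  [23] #.### => .  t=1,i=0
  [22] #.##. => .  t=0,i=6
  [21] #.#.# => .  t=0,i=4
  [20] #.#.. => #  t=0,i=9
  [19] #..## => #  t=3,i=9
  [18] #..#. => .  t=0,i=11
  [17] #...# => #  t=1,i=5
  [16] #.... => .  t=0,i=14
  [15] .#### => .  t=1,i=1
  [14] .###. => .  t=2,i=6
  [13] .##.# => #  t=0,i=7
  [12] .##.. => .  t=1,i=10
  [11] .#.## => .  t=0,i=5
  [10] .#.#. => #  t=0,i=3
  [9] .#..# => #  t=0,i=10
  [8] .#... => #  t=0,i=13
  [7] ..### => #  t=3,i=10
  [6] ..##. => #  t=5,i=6
  [5] ..#.# => #  t=0,i=2
  [4] ..#.. => .  t=0,i=12
  [3] ...## => #  t=6,i=10
  [2] ...#. => #  t=0,i=1
  [1] ....# => #  t=0,i=0
  [0] ..... => #  t=2,i=10
  bits 00011000000110100010011111101111 = 404367343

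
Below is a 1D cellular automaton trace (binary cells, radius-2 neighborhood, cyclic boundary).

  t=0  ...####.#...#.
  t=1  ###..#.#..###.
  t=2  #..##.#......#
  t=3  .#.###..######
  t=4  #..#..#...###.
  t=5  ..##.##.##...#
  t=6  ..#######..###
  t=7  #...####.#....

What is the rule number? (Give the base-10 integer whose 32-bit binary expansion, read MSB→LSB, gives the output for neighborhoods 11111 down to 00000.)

  nb #####: next=#  (t=3,i=10, bit31=1)
  nb ####.: next=#  (t=0,i=5, bit30=1)
  nb ###.#: next=.  (t=0,i=6, bit29=0)
  nb ###..: next=.  (t=1,i=2, bit28=0)
  nb ##.##: next=#  (t=1,i=13, bit27=1)
  nb ##.#.: next=#  (t=0,i=7, bit26=1)
  nb ##..#: next=#  (t=1,i=3, bit25=1)
  nb ##...: next=.  (t=5,i=10, bit24=0)
  nb #.###: next=#  (t=1,i=0, bit23=1)
  nb #.##.: next=#  (t=5,i=5, bit22=1)
  nb #.#.#: next=.  (t=3,i=1, bit21=0)
  nb #.#..: next=.  (t=0,i=8, bit20=0)
  nb #..##: next=.  (t=1,i=9, bit19=0)
  nb #..#.: next=#  (t=1,i=4, bit18=1)
  nb #...#: next=#  (t=0,i=10, bit17=1)
  nb #....: next=#  (t=0,i=0, bit16=1)
  nb .####: next=.  (t=0,i=4, bit15=0)
  nb .###.: next=.  (t=1,i=1, bit14=0)
  nb .##.#: next=#  (t=2,i=4, bit13=1)
  nb .##..: next=.  (t=2,i=0, bit12=0)
  nb .#.##: next=.  (t=3,i=2, bit11=0)
  nb .#.#.: next=#  (t=1,i=6, bit10=1)
  nb .#..#: next=.  (t=1,i=8, bit9=0)
  nb .#...: next=.  (t=0,i=9, bit8=0)
  nb ..###: next=.  (t=0,i=3, bit7=0)
  nb ..##.: next=#  (t=2,i=3, bit6=1)
  nb ..#.#: next=.  (t=1,i=5, bit5=0)
  nb ..#..: next=#  (t=0,i=12, bit4=1)
  nb ...##: next=#  (t=0,i=2, bit3=1)
  nb ...#.: next=#  (t=0,i=11, bit2=1)
  nb ....#: next=#  (t=0,i=1, bit1=1)
  nb .....: next=#  (t=2,i=9, bit0=1)
  bits 11001110110001110010010001011111 = 3469157471

3469157471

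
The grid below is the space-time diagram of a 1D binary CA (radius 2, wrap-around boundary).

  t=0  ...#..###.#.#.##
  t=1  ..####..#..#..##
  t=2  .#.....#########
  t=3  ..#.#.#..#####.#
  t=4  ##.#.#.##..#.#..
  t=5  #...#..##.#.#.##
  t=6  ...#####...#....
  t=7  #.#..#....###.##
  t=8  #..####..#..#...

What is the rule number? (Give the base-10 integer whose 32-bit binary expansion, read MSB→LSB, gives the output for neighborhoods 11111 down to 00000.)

2689341277

  [31] ##### => #  t=2,i=9
  [30] ####. => .  t=1,i=4
  [29] ###.# => #  t=0,i=8
  [28] ###.. => .  t=1,i=5
  [27] ##.## => .  t=7,i=13
  [26] ##.#. => .  t=0,i=9
  [25] ##..# => .  t=1,i=0
  [24] ##... => .  t=0,i=0
  [23] #.### => .  t=5,i=14
  [22] #.##. => #  t=0,i=14
  [21] #.#.# => .  t=0,i=10
  [20] #.#.. => .  t=2,i=1
  [19] #..## => #  t=0,i=5
  [18] #..#. => #  t=1,i=7
  [17] #...# => .  t=0,i=1
  [16] #.... => .  t=2,i=3
  [15] .#### => .  t=1,i=3
  [14] .###. => .  t=0,i=7
  [13] .##.# => .  t=4,i=1
  [12] .##.. => #  t=0,i=15
  [11] .#.## => .  t=0,i=13
  [10] .#.#. => #  t=0,i=11
  [9] .#..# => #  t=0,i=4
  [8] .#... => #  t=2,i=2
  [7] ..### => .  t=0,i=6
  [6] ..##. => #  t=1,i=14
  [5] ..#.# => .  t=3,i=2
  [4] ..#.. => #  t=0,i=3
  [3] ...## => #  t=2,i=6
  [2] ...#. => #  t=0,i=2
  [1] ....# => .  t=2,i=5
  [0] ..... => #  t=2,i=4
  bits 10100000010011000001011101011101 = 2689341277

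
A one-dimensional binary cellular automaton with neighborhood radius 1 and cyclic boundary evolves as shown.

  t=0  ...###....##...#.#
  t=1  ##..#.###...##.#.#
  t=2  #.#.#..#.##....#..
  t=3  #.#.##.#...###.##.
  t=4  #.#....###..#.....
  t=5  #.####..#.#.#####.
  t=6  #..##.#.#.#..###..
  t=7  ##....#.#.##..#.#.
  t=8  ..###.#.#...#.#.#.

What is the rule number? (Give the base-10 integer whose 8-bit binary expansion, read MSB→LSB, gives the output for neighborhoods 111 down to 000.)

  ###|#  b7=1 t=0,i=4
  ##.|.  b6=0 t=0,i=5
  #.#|.  b5=0 t=0,i=16
  #..|#  b4=1 t=0,i=0
  .##|.  b3=0 t=0,i=3
  .#.|#  b2=1 t=0,i=15
  ..#|.  b1=0 t=0,i=2
  ...|#  b0=1 t=0,i=1
  bits 10010101 = 149

149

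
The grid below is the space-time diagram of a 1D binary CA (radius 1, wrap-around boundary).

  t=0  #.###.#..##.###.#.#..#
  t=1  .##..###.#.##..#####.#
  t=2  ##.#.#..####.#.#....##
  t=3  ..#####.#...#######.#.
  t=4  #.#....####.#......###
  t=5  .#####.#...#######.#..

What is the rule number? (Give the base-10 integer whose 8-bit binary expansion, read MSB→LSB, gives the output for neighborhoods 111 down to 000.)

  ### -> .   bit 7 = 0  t=0,i=3
  ##. -> .   bit 6 = 0  t=0,i=0
  #.# -> #   bit 5 = 1  t=0,i=1
  #.. -> #   bit 4 = 1  t=0,i=7
  .## -> #   bit 3 = 1  t=0,i=2
  .#. -> #   bit 2 = 1  t=0,i=6
  ..# -> .   bit 1 = 0  t=0,i=8
  ... -> #   bit 0 = 1  t=2,i=17
  bits 00111101 = 61

61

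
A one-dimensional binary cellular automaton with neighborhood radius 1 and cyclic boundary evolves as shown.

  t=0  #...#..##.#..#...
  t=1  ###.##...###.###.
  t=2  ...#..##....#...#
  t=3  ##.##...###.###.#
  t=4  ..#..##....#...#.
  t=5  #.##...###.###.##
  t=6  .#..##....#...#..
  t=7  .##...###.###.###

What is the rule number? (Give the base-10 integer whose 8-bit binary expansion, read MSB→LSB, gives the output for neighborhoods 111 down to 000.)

53

  ### -> .   bit 7 = 0  t=1,i=1
  ##. -> .   bit 6 = 0  t=0,i=8
  #.# -> #   bit 5 = 1  t=0,i=9
  #.. -> #   bit 4 = 1  t=0,i=1
  .## -> .   bit 3 = 0  t=0,i=7
  .#. -> #   bit 2 = 1  t=0,i=0
  ..# -> .   bit 1 = 0  t=0,i=3
  ... -> #   bit 0 = 1  t=0,i=2
  bits 00110101 = 53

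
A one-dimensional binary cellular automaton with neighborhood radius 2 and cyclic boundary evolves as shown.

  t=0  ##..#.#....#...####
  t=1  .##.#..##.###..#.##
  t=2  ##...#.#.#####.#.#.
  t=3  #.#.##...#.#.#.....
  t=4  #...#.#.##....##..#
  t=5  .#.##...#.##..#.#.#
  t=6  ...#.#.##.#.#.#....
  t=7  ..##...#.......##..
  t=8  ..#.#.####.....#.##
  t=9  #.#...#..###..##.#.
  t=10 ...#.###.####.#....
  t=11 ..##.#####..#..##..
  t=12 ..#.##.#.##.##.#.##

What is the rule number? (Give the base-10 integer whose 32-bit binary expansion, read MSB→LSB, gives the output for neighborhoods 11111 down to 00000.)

3150005236

  [31] ##### => #  t=0,i=17
  [30] ####. => .  t=0,i=0
  [29] ###.# => #  t=2,i=13
  [28] ###.. => #  t=0,i=1
  [27] ##.## => #  t=1,i=0
  [26] ##.#. => .  t=1,i=3
  [25] ##..# => #  t=0,i=2
  [24] ##... => #  t=2,i=2
  [23] #.### => #  t=1,i=10
  [22] #.##. => #  t=1,i=1
  [21] #.#.# => .  t=2,i=7
  [20] #.#.. => .  t=0,i=6
  [19] #..## => .  t=1,i=6
  [18] #..#. => .  t=0,i=3
  [17] #...# => .  t=0,i=13
  [16] #.... => #  t=0,i=8
  [15] .#### => .  t=0,i=16
  [14] .###. => #  t=1,i=11
  [13] .##.# => .  t=1,i=2
  [12] .##.. => .  t=2,i=1
  [11] .#.## => .  t=1,i=16
  [10] .#.#. => .  t=0,i=5
  [9] .#..# => #  t=1,i=5
  [8] .#... => #  t=0,i=7
  [7] ..### => #  t=0,i=15
  [6] ..##. => #  t=1,i=7
  [5] ..#.# => #  t=0,i=4
  [4] ..#.. => #  t=0,i=11
  [3] ...## => .  t=0,i=14
  [2] ...#. => #  t=0,i=10
  [1] ....# => .  t=0,i=9
  [0] ..... => .  t=3,i=16
  bits 10111011110000010100001111110100 = 3150005236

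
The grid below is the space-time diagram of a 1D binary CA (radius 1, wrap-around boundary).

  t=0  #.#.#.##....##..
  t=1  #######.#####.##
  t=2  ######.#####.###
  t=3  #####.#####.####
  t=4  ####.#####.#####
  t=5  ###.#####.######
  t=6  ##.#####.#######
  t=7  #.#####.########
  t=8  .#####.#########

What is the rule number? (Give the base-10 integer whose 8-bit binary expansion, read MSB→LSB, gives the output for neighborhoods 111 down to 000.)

191

  [7] ### => #  t=1,i=0
  [6] ##. => .  t=0,i=7
  [5] #.# => #  t=0,i=1
  [4] #.. => #  t=0,i=8
  [3] .## => #  t=0,i=6
  [2] .#. => #  t=0,i=0
  [1] ..# => #  t=0,i=11
  [0] ... => #  t=0,i=9
  bits 10111111 = 191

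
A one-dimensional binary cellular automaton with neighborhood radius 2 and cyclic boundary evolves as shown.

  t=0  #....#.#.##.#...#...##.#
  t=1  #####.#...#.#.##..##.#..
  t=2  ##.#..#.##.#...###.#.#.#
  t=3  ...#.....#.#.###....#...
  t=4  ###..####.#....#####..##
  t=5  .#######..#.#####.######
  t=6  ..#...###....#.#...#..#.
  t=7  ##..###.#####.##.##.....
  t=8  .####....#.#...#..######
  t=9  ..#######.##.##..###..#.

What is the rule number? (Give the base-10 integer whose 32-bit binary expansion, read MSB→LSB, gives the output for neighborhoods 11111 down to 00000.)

1394324623

  #####|.  b31=0 t=1,i=2
  ####.|#  b30=1 t=1,i=3
  ###.#|.  b29=0 t=1,i=4
  ###..|#  b28=1 t=3,i=15
  ##.##|.  b27=0 t=0,i=22
  ##.#.|.  b26=0 t=0,i=11
  ##..#|#  b25=1 t=1,i=16
  ##...|#  b24=1 t=0,i=1
  #.###|.  b23=0 t=2,i=23
  #.##.|.  b22=0 t=0,i=9
  #.#.#|.  b21=0 t=0,i=7
  #.#..|#  b20=1 t=0,i=12
  #..##|#  b19=1 t=1,i=17
  #..#.|.  b18=0 t=2,i=5
  #...#|#  b17=1 t=0,i=14
  #....|#  b16=1 t=0,i=2
  .####|#  b15=1 t=1,i=1
  .###.|.  b14=0 t=2,i=0
  .##.#|#  b13=1 t=0,i=10
  .##..|#  b12=1 t=0,i=0
  .#.##|.  b11=0 t=0,i=8
  .#.#.|#  b10=1 t=0,i=6
  .#..#|.  b9=0 t=1,i=22
  .#...|.  b8=0 t=0,i=13
  ..###|#  b7=1 t=1,i=0
  ..##.|.  b6=0 t=0,i=20
  ..#.#|.  b5=0 t=0,i=5
  ..#..|.  b4=0 t=0,i=16
  ...##|#  b3=1 t=0,i=19
  ...#.|#  b2=1 t=0,i=4
  ....#|#  b1=1 t=0,i=3
  .....|#  b0=1 t=3,i=0
  bits 01010011000110111011010010001111 = 1394324623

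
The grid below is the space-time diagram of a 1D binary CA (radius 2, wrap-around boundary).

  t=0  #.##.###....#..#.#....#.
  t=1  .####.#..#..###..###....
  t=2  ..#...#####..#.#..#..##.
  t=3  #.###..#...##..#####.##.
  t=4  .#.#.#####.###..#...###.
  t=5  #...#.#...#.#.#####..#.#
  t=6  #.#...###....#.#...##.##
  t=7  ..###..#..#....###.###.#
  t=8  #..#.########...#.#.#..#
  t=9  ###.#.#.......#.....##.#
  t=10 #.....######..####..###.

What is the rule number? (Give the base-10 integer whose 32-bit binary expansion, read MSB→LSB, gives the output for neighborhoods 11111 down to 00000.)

  [31] ##### => .  t=2,i=8
  [30] ####. => .  t=1,i=3
  [29] ###.# => .  t=1,i=4
  [28] ###.. => .  t=0,i=7
  [27] ##.## => #  t=0,i=4
  [26] ##.#. => .  t=1,i=5
  [25] ##..# => #  t=1,i=15
  [24] ##... => .  t=0,i=8
  [23] #.### => .  t=0,i=5
  [22] #.##. => #  t=0,i=2
  [21] #.#.# => .  t=0,i=0
  [20] #.#.. => #  t=0,i=17
  [19] #..## => .  t=1,i=11
  [18] #..#. => #  t=0,i=14
  [17] #...# => #  t=2,i=0
  [16] #.... => #  t=0,i=9
  [15] .#### => #  t=1,i=2
  [14] .###. => #  t=0,i=6
  [13] .##.# => #  t=0,i=3
  [12] .##.. => #  t=2,i=22
  [11] .#.## => #  t=0,i=1
  [10] .#.#. => .  t=0,i=16
  [9] .#..# => #  t=0,i=13
  [8] .#... => #  t=0,i=18
  [7] ..### => .  t=1,i=1
  [6] ..##. => #  t=2,i=21
  [5] ..#.# => .  t=0,i=15
  [4] ..#.. => #  t=0,i=12
  [3] ...## => .  t=1,i=0
  [2] ...#. => .  t=0,i=11
  [1] ....# => .  t=0,i=10
  [0] ..... => #  t=1,i=22
  bits 00001010010101111111101101010001 = 173538129

173538129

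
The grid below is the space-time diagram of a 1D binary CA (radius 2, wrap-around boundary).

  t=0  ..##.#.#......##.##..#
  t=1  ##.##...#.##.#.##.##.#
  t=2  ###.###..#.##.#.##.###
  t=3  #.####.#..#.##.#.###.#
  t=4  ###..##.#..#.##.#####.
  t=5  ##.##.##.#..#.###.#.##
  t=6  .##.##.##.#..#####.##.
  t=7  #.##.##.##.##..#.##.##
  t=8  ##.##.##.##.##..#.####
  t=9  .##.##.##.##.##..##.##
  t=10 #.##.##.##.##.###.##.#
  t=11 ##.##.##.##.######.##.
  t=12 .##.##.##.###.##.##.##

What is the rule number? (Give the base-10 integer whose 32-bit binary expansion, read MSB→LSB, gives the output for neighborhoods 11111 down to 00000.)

  [31] ##### => #  t=2,i=0
  [30] ####. => .  t=2,i=1
  [29] ###.# => #  t=1,i=1
  [28] ###.. => .  t=2,i=6
  [27] ##.## => #  t=0,i=16
  [26] ##.#. => #  t=0,i=4
  [25] ##..# => #  t=0,i=19
  [24] ##... => #  t=1,i=5
  [23] #.### => #  t=1,i=21
  [22] #.##. => .  t=0,i=17
  [21] #.#.# => .  t=0,i=5
  [20] #.#.. => .  t=0,i=7
  [19] #..## => #  t=0,i=1
  [18] #..#. => .  t=0,i=20
  [17] #...# => #  t=1,i=6
  [16] #.... => .  t=0,i=9
  [15] .#### => .  t=2,i=20
  [14] .###. => #  t=1,i=0
  [13] .##.# => #  t=0,i=3
  [12] .##.. => #  t=0,i=18
  [11] .#.## => #  t=1,i=9
  [10] .#.#. => .  t=0,i=6
  [9] .#..# => #  t=0,i=0
  [8] .#... => #  t=0,i=8
  [7] ..### => .  t=6,i=13
  [6] ..##. => .  t=0,i=2
  [5] ..#.# => .  t=1,i=8
  [4] ..#.. => #  t=0,i=21
  [3] ...## => #  t=0,i=13
  [2] ...#. => .  t=1,i=7
  [1] ....# => .  t=0,i=12
  [0] ..... => #  t=0,i=10
  bits 10101111100010100111101100011001 = 2945088281

2945088281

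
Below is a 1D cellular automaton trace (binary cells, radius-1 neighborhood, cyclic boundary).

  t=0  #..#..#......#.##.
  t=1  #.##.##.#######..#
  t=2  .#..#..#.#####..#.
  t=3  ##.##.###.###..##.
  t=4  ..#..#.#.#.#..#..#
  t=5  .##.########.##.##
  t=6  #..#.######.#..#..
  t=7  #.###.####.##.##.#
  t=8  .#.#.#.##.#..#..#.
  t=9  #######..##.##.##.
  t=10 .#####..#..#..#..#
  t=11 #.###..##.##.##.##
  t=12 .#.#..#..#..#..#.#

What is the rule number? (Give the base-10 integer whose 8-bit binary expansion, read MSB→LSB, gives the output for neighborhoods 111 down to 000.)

  ### -> #   bit 7 = 1  t=1,i=9
  ##. -> .   bit 6 = 0  t=0,i=16
  #.# -> #   bit 5 = 1  t=0,i=14
  #.. -> .   bit 4 = 0  t=0,i=1
  .## -> .   bit 3 = 0  t=0,i=15
  .#. -> #   bit 2 = 1  t=0,i=0
  ..# -> #   bit 1 = 1  t=0,i=2
  ... -> #   bit 0 = 1  t=0,i=8
  bits 10100111 = 167

167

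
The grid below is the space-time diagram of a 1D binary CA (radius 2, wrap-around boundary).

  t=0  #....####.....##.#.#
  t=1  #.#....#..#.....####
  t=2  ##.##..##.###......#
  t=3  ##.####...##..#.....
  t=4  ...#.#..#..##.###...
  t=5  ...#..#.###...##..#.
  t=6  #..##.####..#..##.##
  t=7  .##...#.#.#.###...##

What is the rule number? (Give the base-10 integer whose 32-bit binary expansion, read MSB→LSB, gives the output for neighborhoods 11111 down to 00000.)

  ##### -> .   bit 31 = 0  t=1,i=18
  ####. -> #   bit 30 = 1  t=0,i=7
  ###.# -> #   bit 29 = 1  t=1,i=0
  ###.. -> .   bit 28 = 0  t=0,i=8
  ##.## -> .   bit 27 = 0  t=2,i=2
  ##.#. -> #   bit 26 = 1  t=0,i=16
  ##..# -> #   bit 25 = 1  t=2,i=5
  ##... -> .   bit 24 = 0  t=0,i=1
  #.### -> #   bit 23 = 1  t=2,i=10
  #.##. -> #   bit 22 = 1  t=0,i=19
  #.#.# -> #   bit 21 = 1  t=0,i=17
  #.#.. -> .   bit 20 = 0  t=1,i=2
  #..## -> #   bit 19 = 1  t=2,i=6
  #..#. -> .   bit 18 = 0  t=1,i=9
  #...# -> #   bit 17 = 1  t=3,i=8
  #.... -> #   bit 16 = 1  t=0,i=2
  .#### -> .   bit 15 = 0  t=0,i=6
  .###. -> #   bit 14 = 1  t=2,i=0
  .##.# -> .   bit 13 = 0  t=0,i=15
  .##.. -> #   bit 12 = 1  t=0,i=0
  .#.## -> #   bit 11 = 1  t=0,i=18
  .#.#. -> .   bit 10 = 0  t=4,i=4
  .#..# -> #   bit 9 = 1  t=1,i=8
  .#... -> #   bit 8 = 1  t=1,i=3
  ..### -> .   bit 7 = 0  t=0,i=5
  ..##. -> .   bit 6 = 0  t=0,i=14
  ..#.# -> #   bit 5 = 1  t=4,i=3
  ..#.. -> #   bit 4 = 1  t=1,i=7
  ...## -> .   bit 3 = 0  t=0,i=4
  ...#. -> .   bit 2 = 0  t=1,i=6
  ....# -> .   bit 1 = 0  t=0,i=3
  ..... -> .   bit 0 = 0  t=0,i=11
  bits 01100110111010110101101100110000 = 1726700336

1726700336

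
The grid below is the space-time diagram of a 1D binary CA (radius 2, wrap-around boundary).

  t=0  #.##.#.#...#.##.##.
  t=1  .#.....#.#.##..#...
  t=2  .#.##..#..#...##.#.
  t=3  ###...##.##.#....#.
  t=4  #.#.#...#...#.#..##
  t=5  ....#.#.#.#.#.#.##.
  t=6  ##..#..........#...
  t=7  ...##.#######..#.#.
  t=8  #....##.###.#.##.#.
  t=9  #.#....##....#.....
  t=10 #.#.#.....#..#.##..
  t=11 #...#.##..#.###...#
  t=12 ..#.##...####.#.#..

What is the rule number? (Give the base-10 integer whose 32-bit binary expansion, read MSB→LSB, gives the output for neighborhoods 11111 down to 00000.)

  [31] ##### => #  t=7,i=8
  [30] ####. => .  t=7,i=11
  [29] ###.# => .  t=4,i=0
  [28] ###.. => #  t=3,i=2
  [27] ##.## => #  t=0,i=15
  [26] ##.#. => .  t=0,i=4
  [25] ##..# => .  t=1,i=13
  [24] ##... => .  t=3,i=3
  [23] #.### => #  t=3,i=0
  [22] #.##. => .  t=0,i=2
  [21] #.#.# => .  t=0,i=0
  [20] #.#.. => #  t=0,i=7
  [19] #..## => #  t=4,i=16
  [18] #..#. => #  t=1,i=14
  [17] #...# => #  t=0,i=9
  [16] #.... => #  t=1,i=3
  [15] .#### => .  t=7,i=7
  [14] .###. => .  t=3,i=1
  [13] .##.# => .  t=0,i=3
  [12] .##.. => .  t=1,i=12
  [11] .#.## => #  t=0,i=1
  [10] .#.#. => .  t=0,i=6
  [9] .#..# => .  t=2,i=8
  [8] .#... => .  t=0,i=8
  [7] ..### => #  t=4,i=17
  [6] ..##. => .  t=2,i=14
  [5] ..#.# => #  t=0,i=11
  [4] ..#.. => #  t=1,i=1
  [3] ...## => .  t=2,i=13
  [2] ...#. => .  t=0,i=10
  [1] ....# => .  t=1,i=5
  [0] ..... => #  t=1,i=4
  bits 10011000100111110000100010110001 = 2560559281

2560559281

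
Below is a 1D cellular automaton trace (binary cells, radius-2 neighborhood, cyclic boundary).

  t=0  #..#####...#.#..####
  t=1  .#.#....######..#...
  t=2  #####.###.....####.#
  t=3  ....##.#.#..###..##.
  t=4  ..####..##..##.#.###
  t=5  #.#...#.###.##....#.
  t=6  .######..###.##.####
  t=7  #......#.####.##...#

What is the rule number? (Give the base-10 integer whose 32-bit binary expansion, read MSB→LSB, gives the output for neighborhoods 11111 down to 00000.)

  nb #####: next=.  (t=0,i=5, bit31=0)
  nb ####.: next=.  (t=0,i=6, bit30=0)
  nb ###.#: next=#  (t=2,i=4, bit29=1)
  nb ###..: next=.  (t=0,i=0, bit28=0)
  nb ##.##: next=#  (t=2,i=5, bit27=1)
  nb ##.#.: next=.  (t=3,i=6, bit26=0)
  nb ##..#: next=#  (t=0,i=1, bit25=1)
  nb ##...: next=#  (t=0,i=8, bit24=1)
  nb #.###: next=.  (t=2,i=6, bit23=0)
  nb #.##.: next=.  (t=5,i=12, bit22=0)
  nb #.#.#: next=.  (t=3,i=7, bit21=0)
  nb #.#..: next=#  (t=0,i=13, bit20=1)
  nb #..##: next=.  (t=0,i=2, bit19=0)
  nb #..#.: next=#  (t=1,i=15, bit18=1)
  nb #...#: next=#  (t=0,i=9, bit17=1)
  nb #....: next=.  (t=1,i=5, bit16=0)
  nb .####: next=.  (t=0,i=4, bit15=0)
  nb .###.: next=#  (t=2,i=7, bit14=1)
  nb .##.#: next=#  (t=3,i=5, bit13=1)
  nb .##..: next=#  (t=3,i=18, bit12=1)
  nb .#.##: next=.  (t=4,i=16, bit11=0)
  nb .#.#.: next=#  (t=0,i=12, bit10=1)
  nb .#..#: next=.  (t=0,i=14, bit9=0)
  nb .#...: next=#  (t=1,i=4, bit8=1)
  nb ..###: next=#  (t=0,i=3, bit7=1)
  nb ..##.: next=#  (t=3,i=4, bit6=1)
  nb ..#.#: next=#  (t=0,i=11, bit5=1)
  nb ..#..: next=#  (t=1,i=16, bit4=1)
  nb ...##: next=#  (t=1,i=7, bit3=1)
  nb ...#.: next=#  (t=0,i=10, bit2=1)
  nb ....#: next=#  (t=1,i=6, bit1=1)
  nb .....: next=.  (t=2,i=11, bit0=0)
  bits 00101011000101100111010111111110 = 722892286

722892286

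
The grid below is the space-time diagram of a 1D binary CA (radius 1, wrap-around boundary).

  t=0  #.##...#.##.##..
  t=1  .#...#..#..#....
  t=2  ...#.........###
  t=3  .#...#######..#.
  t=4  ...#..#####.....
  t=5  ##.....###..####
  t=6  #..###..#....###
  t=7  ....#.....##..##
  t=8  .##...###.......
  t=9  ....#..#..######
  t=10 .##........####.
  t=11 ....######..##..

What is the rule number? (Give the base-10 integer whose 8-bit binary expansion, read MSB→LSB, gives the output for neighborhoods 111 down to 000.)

161

  [7] ### => #  t=2,i=14
  [6] ##. => .  t=0,i=3
  [5] #.# => #  t=0,i=1
  [4] #.. => .  t=0,i=4
  [3] .## => .  t=0,i=2
  [2] .#. => .  t=0,i=0
  [1] ..# => .  t=0,i=6
  [0] ... => #  t=0,i=5
  bits 10100001 = 161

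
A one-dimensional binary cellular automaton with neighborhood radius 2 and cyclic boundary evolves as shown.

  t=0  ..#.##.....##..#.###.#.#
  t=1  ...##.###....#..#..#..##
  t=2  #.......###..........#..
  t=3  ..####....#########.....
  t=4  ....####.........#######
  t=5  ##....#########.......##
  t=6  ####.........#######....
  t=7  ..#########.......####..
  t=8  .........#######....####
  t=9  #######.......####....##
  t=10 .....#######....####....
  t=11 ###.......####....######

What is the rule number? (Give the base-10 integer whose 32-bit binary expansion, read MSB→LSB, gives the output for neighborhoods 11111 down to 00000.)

  [31] ##### => .  t=3,i=12
  [30] ####. => #  t=3,i=4
  [29] ###.# => #  t=0,i=19
  [28] ###.. => #  t=1,i=8
  [27] ##.## => .  t=1,i=5
  [26] ##.#. => .  t=0,i=20
  [25] ##..# => #  t=0,i=13
  [24] ##... => #  t=0,i=6
  [23] #.### => .  t=0,i=17
  [22] #.##. => #  t=0,i=4
  [21] #.#.# => .  t=0,i=21
  [20] #.#.. => #  t=0,i=23
  [19] #..## => #  t=1,i=21
  [18] #..#. => .  t=0,i=1
  [17] #...# => .  t=1,i=1
  [16] #.... => #  t=0,i=7
  [15] .#### => .  t=3,i=3
  [14] .###. => .  t=0,i=18
  [13] .##.# => .  t=1,i=4
  [12] .##.. => .  t=0,i=5
  [11] .#.## => #  t=0,i=3
  [10] .#.#. => #  t=0,i=22
  [9] .#..# => .  t=0,i=0
  [8] .#... => .  t=2,i=1
  [7] ..### => .  t=2,i=8
  [6] ..##. => .  t=0,i=11
  [5] ..#.# => .  t=0,i=2
  [4] ..#.. => .  t=1,i=13
  [3] ...## => .  t=0,i=10
  [2] ...#. => .  t=1,i=12
  [1] ....# => .  t=0,i=9
  [0] ..... => #  t=0,i=8
  bits 01110011010110010000110000000001 = 1935215617

1935215617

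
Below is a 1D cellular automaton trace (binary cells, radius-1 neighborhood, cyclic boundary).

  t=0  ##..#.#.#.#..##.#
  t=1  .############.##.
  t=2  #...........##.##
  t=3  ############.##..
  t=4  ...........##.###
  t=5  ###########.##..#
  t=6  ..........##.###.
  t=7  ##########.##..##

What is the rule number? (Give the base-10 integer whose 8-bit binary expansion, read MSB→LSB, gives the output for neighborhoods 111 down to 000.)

  ### -> .   bit 7 = 0  t=0,i=0
  ##. -> #   bit 6 = 1  t=0,i=1
  #.# -> #   bit 5 = 1  t=0,i=5
  #.. -> #   bit 4 = 1  t=0,i=2
  .## -> .   bit 3 = 0  t=0,i=13
  .#. -> #   bit 2 = 1  t=0,i=4
  ..# -> #   bit 1 = 1  t=0,i=3
  ... -> #   bit 0 = 1  t=2,i=2
  bits 01110111 = 119

119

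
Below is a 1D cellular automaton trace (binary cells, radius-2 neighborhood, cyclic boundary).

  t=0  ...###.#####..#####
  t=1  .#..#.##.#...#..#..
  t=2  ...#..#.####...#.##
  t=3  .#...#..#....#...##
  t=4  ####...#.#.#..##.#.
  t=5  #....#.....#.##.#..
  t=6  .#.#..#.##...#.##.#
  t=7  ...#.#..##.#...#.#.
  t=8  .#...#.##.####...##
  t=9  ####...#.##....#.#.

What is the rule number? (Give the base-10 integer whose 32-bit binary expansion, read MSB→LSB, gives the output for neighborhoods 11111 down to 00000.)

2363380035

  #####|#  b31=1 t=0,i=9
  ####.|.  b30=0 t=0,i=10
  ###.#|.  b29=0 t=0,i=5
  ###..|.  b28=0 t=0,i=11
  ##.##|#  b27=1 t=0,i=6
  ##.#.|#  b26=1 t=1,i=8
  ##..#|.  b25=0 t=0,i=12
  ##...|.  b24=0 t=0,i=0
  #.###|#  b23=1 t=0,i=7
  #.##.|#  b22=1 t=1,i=6
  #.#.#|.  b21=0 t=4,i=9
  #.#..|#  b20=1 t=1,i=9
  #..##|#  b19=1 t=0,i=13
  #..#.|#  b18=1 t=1,i=3
  #...#|#  b17=1 t=0,i=1
  #....|.  b16=0 t=3,i=10
  .####|.  b15=0 t=0,i=8
  .###.|#  b14=1 t=0,i=4
  .##.#|.  b13=0 t=1,i=7
  .##..|#  b12=1 t=2,i=18
  .#.##|.  b11=0 t=1,i=5
  .#.#.|.  b10=0 t=4,i=8
  .#..#|.  b9=0 t=1,i=2
  .#...|#  b8=1 t=1,i=10
  ..###|.  b7=0 t=0,i=3
  ..##.|#  b6=1 t=3,i=17
  ..#.#|.  b5=0 t=1,i=4
  ..#..|.  b4=0 t=1,i=1
  ...##|.  b3=0 t=0,i=2
  ...#.|.  b2=0 t=1,i=0
  ....#|#  b1=1 t=3,i=11
  .....|#  b0=1 t=5,i=8
  bits 10001100110111100101000101000011 = 2363380035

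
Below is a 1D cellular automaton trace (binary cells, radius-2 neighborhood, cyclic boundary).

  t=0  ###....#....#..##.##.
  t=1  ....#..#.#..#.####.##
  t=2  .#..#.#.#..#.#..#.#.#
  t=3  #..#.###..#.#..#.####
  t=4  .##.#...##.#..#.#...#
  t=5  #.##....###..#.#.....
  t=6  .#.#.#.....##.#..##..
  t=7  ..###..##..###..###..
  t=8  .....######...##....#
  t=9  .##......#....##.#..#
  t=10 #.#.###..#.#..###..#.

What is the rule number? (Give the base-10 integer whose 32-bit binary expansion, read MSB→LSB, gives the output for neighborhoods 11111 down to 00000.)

1311587409

  [31] ##### => .  t=3,i=19
  [30] ####. => #  t=1,i=16
  [29] ###.# => .  t=1,i=17
  [28] ###.. => .  t=0,i=2
  [27] ##.## => #  t=0,i=17
  [26] ##.#. => #  t=4,i=3
  [25] ##..# => #  t=3,i=1
  [24] ##... => .  t=0,i=3
  [23] #.### => .  t=0,i=0
  [22] #.##. => .  t=0,i=18
  [21] #.#.# => #  t=2,i=6
  [20] #.#.. => .  t=1,i=9
  [19] #..## => #  t=0,i=14
  [18] #..#. => #  t=1,i=6
  [17] #...# => .  t=4,i=6
  [16] #.... => #  t=0,i=4
  [15] .#### => .  t=1,i=15
  [14] .###. => .  t=0,i=1
  [13] .##.# => #  t=0,i=16
  [12] .##.. => #  t=1,i=20
  [11] .#.## => #  t=1,i=13
  [10] .#.#. => #  t=1,i=8
  [9] .#..# => .  t=0,i=13
  [8] .#... => .  t=0,i=8
  [7] ..### => .  t=5,i=8
  [6] ..##. => #  t=0,i=15
  [5] ..#.# => .  t=1,i=7
  [4] ..#.. => #  t=0,i=7
  [3] ...## => .  t=4,i=7
  [2] ...#. => .  t=0,i=6
  [1] ....# => .  t=0,i=5
  [0] ..... => #  t=5,i=18
  bits 01001110001011010011110001010001 = 1311587409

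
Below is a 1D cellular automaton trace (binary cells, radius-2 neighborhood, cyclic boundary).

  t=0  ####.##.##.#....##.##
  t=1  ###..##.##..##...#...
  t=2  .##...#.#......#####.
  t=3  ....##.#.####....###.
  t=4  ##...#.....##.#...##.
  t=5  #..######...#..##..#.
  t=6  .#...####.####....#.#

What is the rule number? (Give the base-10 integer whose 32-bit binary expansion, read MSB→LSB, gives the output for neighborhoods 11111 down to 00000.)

3494340373

  nb #####: next=#  (t=0,i=0, bit31=1)
  nb ####.: next=#  (t=0,i=2, bit30=1)
  nb ###.#: next=.  (t=0,i=3, bit29=0)
  nb ###..: next=#  (t=1,i=2, bit28=1)
  nb ##.##: next=.  (t=0,i=4, bit27=0)
  nb ##.#.: next=.  (t=0,i=10, bit26=0)
  nb ##..#: next=.  (t=1,i=3, bit25=0)
  nb ##...: next=.  (t=1,i=14, bit24=0)
  nb #.###: next=.  (t=0,i=19, bit23=0)
  nb #.##.: next=#  (t=0,i=5, bit22=1)
  nb #.#.#: next=.  (t=3,i=7, bit21=0)
  nb #.#..: next=.  (t=0,i=11, bit20=0)
  nb #..##: next=.  (t=1,i=4, bit19=0)
  nb #..#.: next=#  (t=5,i=18, bit18=1)
  nb #...#: next=#  (t=1,i=15, bit17=1)
  nb #....: next=#  (t=0,i=13, bit16=1)
  nb .####: next=.  (t=0,i=20, bit15=0)
  nb .###.: next=#  (t=1,i=1, bit14=1)
  nb .##.#: next=#  (t=0,i=6, bit13=1)
  nb .##..: next=.  (t=1,i=9, bit12=0)
  nb .#.##: next=.  (t=3,i=8, bit11=0)
  nb .#.#.: next=#  (t=2,i=7, bit10=1)
  nb .#..#: next=#  (t=5,i=1, bit9=1)
  nb .#...: next=#  (t=0,i=12, bit8=1)
  nb ..###: next=.  (t=1,i=0, bit7=0)
  nb ..##.: next=.  (t=0,i=16, bit6=0)
  nb ..#.#: next=.  (t=2,i=6, bit5=0)
  nb ..#..: next=#  (t=1,i=17, bit4=1)
  nb ...##: next=.  (t=0,i=15, bit3=0)
  nb ...#.: next=#  (t=1,i=16, bit2=1)
  nb ....#: next=.  (t=0,i=14, bit1=0)
  nb .....: next=#  (t=2,i=11, bit0=1)
  bits 11010000010001110110011100010101 = 3494340373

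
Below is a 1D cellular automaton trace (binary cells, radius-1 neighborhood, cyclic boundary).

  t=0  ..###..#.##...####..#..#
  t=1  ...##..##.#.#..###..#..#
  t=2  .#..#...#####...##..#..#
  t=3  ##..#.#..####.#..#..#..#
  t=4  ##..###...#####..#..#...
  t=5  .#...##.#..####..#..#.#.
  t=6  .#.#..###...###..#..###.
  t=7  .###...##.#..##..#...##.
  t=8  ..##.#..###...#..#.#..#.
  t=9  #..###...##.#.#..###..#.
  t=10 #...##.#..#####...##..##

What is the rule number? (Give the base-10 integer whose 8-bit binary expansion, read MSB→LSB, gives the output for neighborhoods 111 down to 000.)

  [7] ### => #  t=0,i=3
  [6] ##. => #  t=0,i=4
  [5] #.# => #  t=0,i=8
  [4] #.. => .  t=0,i=0
  [3] .## => .  t=0,i=2
  [2] .#. => #  t=0,i=7
  [1] ..# => .  t=0,i=1
  [0] ... => #  t=0,i=12
  bits 11100101 = 229

229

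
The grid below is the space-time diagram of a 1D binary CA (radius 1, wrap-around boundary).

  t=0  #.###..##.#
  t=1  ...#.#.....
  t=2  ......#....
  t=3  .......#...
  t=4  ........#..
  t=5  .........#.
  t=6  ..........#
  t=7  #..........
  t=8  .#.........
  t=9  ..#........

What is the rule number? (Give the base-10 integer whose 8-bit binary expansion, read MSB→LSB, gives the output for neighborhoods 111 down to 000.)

  ###|#  b7=1 t=0,i=3
  ##.|.  b6=0 t=0,i=0
  #.#|.  b5=0 t=0,i=1
  #..|#  b4=1 t=0,i=5
  .##|.  b3=0 t=0,i=2
  .#.|.  b2=0 t=1,i=3
  ..#|.  b1=0 t=0,i=6
  ...|.  b0=0 t=1,i=0
  bits 10010000 = 144

144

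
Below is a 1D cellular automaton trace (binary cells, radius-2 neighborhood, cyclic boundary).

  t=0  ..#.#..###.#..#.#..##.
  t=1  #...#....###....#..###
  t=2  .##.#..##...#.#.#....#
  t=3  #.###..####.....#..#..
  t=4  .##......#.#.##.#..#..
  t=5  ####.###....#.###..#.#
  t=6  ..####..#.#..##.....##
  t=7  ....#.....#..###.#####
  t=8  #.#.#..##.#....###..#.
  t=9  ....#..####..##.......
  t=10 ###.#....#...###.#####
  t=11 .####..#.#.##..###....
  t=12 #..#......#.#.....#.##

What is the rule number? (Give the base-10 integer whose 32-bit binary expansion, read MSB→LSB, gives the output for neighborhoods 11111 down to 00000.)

1838299227

  nb #####: next=.  (t=5,i=1, bit31=0)
  nb ####.: next=#  (t=1,i=21, bit30=1)
  nb ###.#: next=#  (t=0,i=9, bit29=1)
  nb ###..: next=.  (t=1,i=0, bit28=0)
  nb ##.##: next=#  (t=5,i=4, bit27=1)
  nb ##.#.: next=#  (t=0,i=10, bit26=1)
  nb ##..#: next=.  (t=3,i=5, bit25=0)
  nb ##...: next=#  (t=0,i=21, bit24=1)
  nb #.###: next=#  (t=3,i=2, bit23=1)
  nb #.##.: next=.  (t=2,i=1, bit22=0)
  nb #.#.#: next=.  (t=2,i=14, bit21=0)
  nb #.#..: next=#  (t=0,i=4, bit20=1)
  nb #..##: next=.  (t=0,i=6, bit19=0)
  nb #..#.: next=.  (t=0,i=13, bit18=0)
  nb #...#: next=#  (t=0,i=0, bit17=1)
  nb #....: next=.  (t=1,i=6, bit16=0)
  nb .####: next=.  (t=1,i=20, bit15=0)
  nb .###.: next=.  (t=0,i=8, bit14=0)
  nb .##.#: next=#  (t=2,i=2, bit13=1)
  nb .##..: next=#  (t=0,i=20, bit12=1)
  nb .#.##: next=#  (t=2,i=0, bit11=1)
  nb .#.#.: next=.  (t=0,i=3, bit10=0)
  nb .#..#: next=.  (t=0,i=5, bit9=0)
  nb .#...: next=.  (t=1,i=5, bit8=0)
  nb ..###: next=.  (t=0,i=7, bit7=0)
  nb ..##.: next=#  (t=0,i=19, bit6=1)
  nb ..#.#: next=.  (t=0,i=2, bit5=0)
  nb ..#..: next=#  (t=1,i=4, bit4=1)
  nb ...##: next=#  (t=1,i=8, bit3=1)
  nb ...#.: next=.  (t=0,i=1, bit2=0)
  nb ....#: next=#  (t=1,i=7, bit1=1)
  nb .....: next=#  (t=3,i=13, bit0=1)
  bits 01101101100100100011100001011011 = 1838299227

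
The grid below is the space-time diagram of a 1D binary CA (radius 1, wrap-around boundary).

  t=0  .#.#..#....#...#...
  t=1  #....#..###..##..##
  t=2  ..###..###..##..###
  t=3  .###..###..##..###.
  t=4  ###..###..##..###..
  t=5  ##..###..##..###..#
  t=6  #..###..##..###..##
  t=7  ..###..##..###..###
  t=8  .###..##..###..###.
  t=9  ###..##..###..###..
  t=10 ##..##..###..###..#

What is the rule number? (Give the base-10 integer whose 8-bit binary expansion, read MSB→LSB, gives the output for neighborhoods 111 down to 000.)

  [7] ### => #  t=1,i=9
  [6] ##. => .  t=1,i=0
  [5] #.# => .  t=0,i=2
  [4] #.. => .  t=0,i=4
  [3] .## => #  t=1,i=8
  [2] .#. => .  t=0,i=1
  [1] ..# => #  t=0,i=0
  [0] ... => #  t=0,i=8
  bits 10001011 = 139

139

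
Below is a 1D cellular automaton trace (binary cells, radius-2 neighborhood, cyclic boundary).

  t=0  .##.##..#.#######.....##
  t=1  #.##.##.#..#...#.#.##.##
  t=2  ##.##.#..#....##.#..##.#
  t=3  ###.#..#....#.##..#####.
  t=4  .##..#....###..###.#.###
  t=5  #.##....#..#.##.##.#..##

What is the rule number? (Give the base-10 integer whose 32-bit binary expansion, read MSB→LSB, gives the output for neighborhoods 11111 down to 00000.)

  ##### -> .   bit 31 = 0  t=0,i=12
  ####. -> #   bit 30 = 1  t=0,i=15
  ###.# -> #   bit 29 = 1  t=1,i=0
  ###.. -> .   bit 28 = 0  t=0,i=16
  ##.## -> #   bit 27 = 1  t=0,i=0
  ##.#. -> .   bit 26 = 0  t=1,i=7
  ##..# -> #   bit 25 = 1  t=0,i=6
  ##... -> #   bit 24 = 1  t=0,i=17
  #.### -> .   bit 23 = 0  t=0,i=10
  #.##. -> .   bit 22 = 0  t=0,i=1
  #.#.# -> #   bit 21 = 1  t=1,i=17
  #.#.. -> .   bit 20 = 0  t=1,i=8
  #..## -> #   bit 19 = 1  t=2,i=19
  #..#. -> .   bit 18 = 0  t=0,i=7
  #...# -> .   bit 17 = 0  t=1,i=13
  #.... -> .   bit 16 = 0  t=0,i=18
  .#### -> #   bit 15 = 1  t=0,i=11
  .###. -> #   bit 14 = 1  t=1,i=23
  .##.# -> #   bit 13 = 1  t=0,i=2
  .##.. -> #   bit 12 = 1  t=0,i=5
  .#.## -> .   bit 11 = 0  t=0,i=9
  .#.#. -> .   bit 10 = 0  t=1,i=16
  .#..# -> #   bit 9 = 1  t=1,i=9
  .#... -> .   bit 8 = 0  t=1,i=12
  ..### -> .   bit 7 = 0  t=3,i=18
  ..##. -> #   bit 6 = 1  t=0,i=22
  ..#.# -> #   bit 5 = 1  t=0,i=8
  ..#.. -> .   bit 4 = 0  t=1,i=11
  ...## -> .   bit 3 = 0  t=0,i=21
  ...#. -> #   bit 2 = 1  t=1,i=14
  ....# -> #   bit 1 = 1  t=0,i=20
  ..... -> #   bit 0 = 1  t=0,i=19
  bits 01101011001010001111001001100111 = 1797845607

1797845607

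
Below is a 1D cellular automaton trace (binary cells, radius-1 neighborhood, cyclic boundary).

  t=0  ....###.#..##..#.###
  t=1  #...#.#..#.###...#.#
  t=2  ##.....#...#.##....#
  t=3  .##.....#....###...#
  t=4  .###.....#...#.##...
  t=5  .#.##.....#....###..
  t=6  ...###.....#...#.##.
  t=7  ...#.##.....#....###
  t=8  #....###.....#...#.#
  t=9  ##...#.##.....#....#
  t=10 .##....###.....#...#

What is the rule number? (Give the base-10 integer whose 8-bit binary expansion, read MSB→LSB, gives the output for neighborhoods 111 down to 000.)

  nb ###: next=.  (t=0,i=5, bit7=0)
  nb ##.: next=#  (t=0,i=6, bit6=1)
  nb #.#: next=.  (t=0,i=7, bit5=0)
  nb #..: next=#  (t=0,i=0, bit4=1)
  nb .##: next=#  (t=0,i=4, bit3=1)
  nb .#.: next=.  (t=0,i=8, bit2=0)
  nb ..#: next=.  (t=0,i=3, bit1=0)
  nb ...: next=.  (t=0,i=1, bit0=0)
  bits 01011000 = 88

88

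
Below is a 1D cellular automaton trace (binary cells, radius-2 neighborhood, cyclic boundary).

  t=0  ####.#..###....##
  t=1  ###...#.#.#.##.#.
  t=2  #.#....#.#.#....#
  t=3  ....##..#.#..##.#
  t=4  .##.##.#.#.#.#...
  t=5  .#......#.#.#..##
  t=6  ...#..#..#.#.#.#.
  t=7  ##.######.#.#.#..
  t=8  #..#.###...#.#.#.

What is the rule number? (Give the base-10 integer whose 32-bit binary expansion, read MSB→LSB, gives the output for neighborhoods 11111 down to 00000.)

  nb #####: next=#  (t=0,i=0, bit31=1)
  nb ####.: next=#  (t=0,i=2, bit30=1)
  nb ###.#: next=.  (t=0,i=3, bit29=0)
  nb ###..: next=#  (t=0,i=10, bit28=1)
  nb ##.##: next=.  (t=4,i=3, bit27=0)
  nb ##.#.: next=.  (t=0,i=4, bit26=0)
  nb ##..#: next=.  (t=3,i=6, bit25=0)
  nb ##...: next=.  (t=0,i=11, bit24=0)
  nb #.###: next=#  (t=1,i=0, bit23=1)
  nb #.##.: next=.  (t=1,i=12, bit22=0)
  nb #.#.#: next=.  (t=1,i=8, bit21=0)
  nb #.#..: next=.  (t=0,i=5, bit20=0)
  nb #..##: next=.  (t=0,i=7, bit19=0)
  nb #..#.: next=#  (t=3,i=7, bit18=1)
  nb #...#: next=.  (t=1,i=4, bit17=0)
  nb #....: next=#  (t=0,i=12, bit16=1)
  nb .####: next=.  (t=0,i=16, bit15=0)
  nb .###.: next=.  (t=0,i=9, bit14=0)
  nb .##.#: next=.  (t=1,i=13, bit13=0)
  nb .##..: next=#  (t=3,i=5, bit12=1)
  nb .#.##: next=#  (t=1,i=11, bit11=1)
  nb .#.#.: next=#  (t=1,i=7, bit10=1)
  nb .#..#: next=#  (t=0,i=6, bit9=1)
  nb .#...: next=.  (t=2,i=3, bit8=0)
  nb ..###: next=#  (t=0,i=8, bit7=1)
  nb ..##.: next=#  (t=2,i=16, bit6=1)
  nb ..#.#: next=.  (t=1,i=6, bit5=0)
  nb ..#..: next=#  (t=6,i=3, bit4=1)
  nb ...##: next=.  (t=0,i=14, bit3=0)
  nb ...#.: next=.  (t=1,i=5, bit2=0)
  nb ....#: next=#  (t=0,i=13, bit1=1)
  nb .....: next=.  (t=5,i=4, bit0=0)
  bits 11010000100001010001111011010010 = 3498385106

3498385106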